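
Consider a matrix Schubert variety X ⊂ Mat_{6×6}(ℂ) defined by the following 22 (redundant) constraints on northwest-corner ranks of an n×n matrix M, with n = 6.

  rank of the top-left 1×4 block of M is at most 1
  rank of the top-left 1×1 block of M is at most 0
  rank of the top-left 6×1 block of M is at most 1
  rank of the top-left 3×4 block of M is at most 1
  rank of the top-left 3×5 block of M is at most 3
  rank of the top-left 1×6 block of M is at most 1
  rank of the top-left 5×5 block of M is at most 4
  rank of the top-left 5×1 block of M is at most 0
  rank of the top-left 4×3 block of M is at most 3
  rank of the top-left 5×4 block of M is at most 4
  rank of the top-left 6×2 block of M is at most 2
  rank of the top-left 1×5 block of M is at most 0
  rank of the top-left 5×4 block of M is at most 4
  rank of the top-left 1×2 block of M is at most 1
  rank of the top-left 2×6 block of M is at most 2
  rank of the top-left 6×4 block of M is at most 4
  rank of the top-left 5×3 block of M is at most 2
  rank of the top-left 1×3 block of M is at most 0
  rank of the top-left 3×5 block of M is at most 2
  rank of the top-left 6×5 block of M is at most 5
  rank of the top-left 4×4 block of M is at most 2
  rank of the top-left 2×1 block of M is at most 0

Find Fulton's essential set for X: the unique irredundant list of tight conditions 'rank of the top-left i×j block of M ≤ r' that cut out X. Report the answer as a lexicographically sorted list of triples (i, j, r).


Propagating the 22 rank bounds to every northwest block:

  0 0 0 0 0 1
  0 1 1 1 1 2
  0 1 1 1 2 3
  0 1 2 2 3 4
  0 1 2 3 4 5
  1 2 3 4 5 6

the unique w with this rank table is (6, 2, 5, 3, 4, 1).

Rothe diagram D(w) (11 cells), 3 SE-corners (essential conditions):

[(1, 5, 0), (3, 4, 1), (5, 1, 0)]


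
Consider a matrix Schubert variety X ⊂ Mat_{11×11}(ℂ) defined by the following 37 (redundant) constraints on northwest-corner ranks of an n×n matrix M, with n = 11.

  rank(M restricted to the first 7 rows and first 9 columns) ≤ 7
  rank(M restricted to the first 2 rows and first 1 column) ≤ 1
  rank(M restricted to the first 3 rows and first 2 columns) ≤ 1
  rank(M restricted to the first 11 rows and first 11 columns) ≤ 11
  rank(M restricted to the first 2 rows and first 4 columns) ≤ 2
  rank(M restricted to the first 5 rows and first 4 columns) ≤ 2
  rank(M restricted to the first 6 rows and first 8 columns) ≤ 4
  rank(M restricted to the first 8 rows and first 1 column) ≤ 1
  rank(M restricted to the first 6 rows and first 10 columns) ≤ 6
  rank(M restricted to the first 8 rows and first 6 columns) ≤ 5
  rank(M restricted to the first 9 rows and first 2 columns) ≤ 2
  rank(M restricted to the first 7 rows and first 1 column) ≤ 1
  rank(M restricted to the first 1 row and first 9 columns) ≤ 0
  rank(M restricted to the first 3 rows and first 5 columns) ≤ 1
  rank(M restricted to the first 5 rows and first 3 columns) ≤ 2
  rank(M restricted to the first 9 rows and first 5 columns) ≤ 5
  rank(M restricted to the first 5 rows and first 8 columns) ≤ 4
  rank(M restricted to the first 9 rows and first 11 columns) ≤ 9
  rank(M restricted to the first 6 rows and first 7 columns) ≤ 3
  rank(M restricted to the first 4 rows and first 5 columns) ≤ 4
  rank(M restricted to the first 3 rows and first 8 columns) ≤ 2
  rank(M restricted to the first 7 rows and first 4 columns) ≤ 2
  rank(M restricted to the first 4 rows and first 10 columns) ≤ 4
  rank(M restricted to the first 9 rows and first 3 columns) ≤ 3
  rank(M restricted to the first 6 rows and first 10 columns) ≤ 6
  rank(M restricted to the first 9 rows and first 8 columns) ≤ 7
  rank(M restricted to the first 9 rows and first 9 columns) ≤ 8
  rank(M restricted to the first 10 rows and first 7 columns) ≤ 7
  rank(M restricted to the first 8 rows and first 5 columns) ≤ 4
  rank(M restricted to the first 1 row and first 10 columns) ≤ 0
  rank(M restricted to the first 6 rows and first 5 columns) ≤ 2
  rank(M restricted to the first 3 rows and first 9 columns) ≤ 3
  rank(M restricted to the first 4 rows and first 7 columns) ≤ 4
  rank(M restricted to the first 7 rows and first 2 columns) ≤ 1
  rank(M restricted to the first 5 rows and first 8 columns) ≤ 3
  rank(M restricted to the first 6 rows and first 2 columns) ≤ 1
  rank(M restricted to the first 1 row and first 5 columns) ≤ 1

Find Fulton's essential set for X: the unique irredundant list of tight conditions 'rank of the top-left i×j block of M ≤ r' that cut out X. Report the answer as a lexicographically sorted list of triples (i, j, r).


The tightest implied rank at each (i,j), from the 37 conditions:

  R[1]: 0 | 0 | 0 | 0 | 0 | 0 | 0 | 0 | 0 | 0 | 1
  R[2]: 1 | 1 | 1 | 1 | 1 | 1 | 1 | 1 | 1 | 1 | 2
  R[3]: 1 | 1 | 1 | 1 | 1 | 2 | 2 | 2 | 2 | 2 | 3
  R[4]: 1 | 1 | 2 | 2 | 2 | 3 | 3 | 3 | 3 | 3 | 4
  R[5]: 1 | 1 | 2 | 2 | 2 | 3 | 3 | 3 | 4 | 4 | 5
  R[6]: 1 | 1 | 2 | 2 | 2 | 3 | 3 | 4 | 5 | 5 | 6
  R[7]: 1 | 1 | 2 | 2 | 3 | 4 | 4 | 5 | 6 | 6 | 7
  R[8]: 1 | 2 | 3 | 3 | 4 | 5 | 5 | 6 | 7 | 7 | 8
  R[9]: 1 | 2 | 3 | 4 | 5 | 6 | 6 | 7 | 8 | 8 | 9
  R[10]: 1 | 2 | 3 | 4 | 5 | 6 | 7 | 8 | 9 | 9 | 10
  R[11]: 1 | 2 | 3 | 4 | 5 | 6 | 7 | 8 | 9 | 10 | 11

the unique w with this rank table is (11, 1, 6, 3, 9, 8, 5, 2, 4, 7, 10).

|D(w)|=26, |Ess(w)|=7:

[(1, 10, 0), (3, 5, 1), (5, 8, 3), (6, 5, 2), (6, 7, 3), (7, 2, 1), (7, 4, 2)]


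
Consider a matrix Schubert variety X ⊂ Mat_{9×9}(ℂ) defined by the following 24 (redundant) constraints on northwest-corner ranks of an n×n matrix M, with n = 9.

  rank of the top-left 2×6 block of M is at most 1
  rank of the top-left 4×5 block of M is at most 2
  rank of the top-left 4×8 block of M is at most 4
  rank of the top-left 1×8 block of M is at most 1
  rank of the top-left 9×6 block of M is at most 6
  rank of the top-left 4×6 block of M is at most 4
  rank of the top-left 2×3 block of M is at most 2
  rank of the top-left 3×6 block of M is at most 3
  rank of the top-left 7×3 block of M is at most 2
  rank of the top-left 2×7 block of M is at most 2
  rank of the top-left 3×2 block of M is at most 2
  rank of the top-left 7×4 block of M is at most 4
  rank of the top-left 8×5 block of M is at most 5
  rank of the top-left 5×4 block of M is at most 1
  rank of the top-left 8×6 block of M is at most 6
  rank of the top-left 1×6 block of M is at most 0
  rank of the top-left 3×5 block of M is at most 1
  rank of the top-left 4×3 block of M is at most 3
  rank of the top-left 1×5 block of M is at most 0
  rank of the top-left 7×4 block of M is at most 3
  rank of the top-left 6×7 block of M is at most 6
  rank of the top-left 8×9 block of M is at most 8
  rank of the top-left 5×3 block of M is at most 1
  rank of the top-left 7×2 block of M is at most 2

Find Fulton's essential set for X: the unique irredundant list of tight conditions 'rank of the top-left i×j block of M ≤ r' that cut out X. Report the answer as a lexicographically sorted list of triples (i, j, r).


Recovering R(i,j) via the rank-extension bound from the 24 conditions:

  i=1: 0  0  0  0  0  0  1  1  1
  i=2: 1  1  1  1  1  1  2  2  2
  i=3: 1  1  1  1  1  2  3  3  3
  i=4: 1  1  1  1  2  3  4  4  4
  i=5: 1  1  1  1  2  3  4  5  5
  i=6: 1  2  2  2  3  4  5  6  6
  i=7: 1  2  2  3  4  5  6  7  7
  i=8: 1  2  3  4  5  6  7  8  8
  i=9: 1  2  3  4  5  6  7  8  9

giving w = (7, 1, 6, 5, 8, 2, 4, 3, 9) via Δ²R.

|D(w)|=17, |Ess(w)|=4:

[(1, 6, 0), (3, 5, 1), (5, 4, 1), (7, 3, 2)]


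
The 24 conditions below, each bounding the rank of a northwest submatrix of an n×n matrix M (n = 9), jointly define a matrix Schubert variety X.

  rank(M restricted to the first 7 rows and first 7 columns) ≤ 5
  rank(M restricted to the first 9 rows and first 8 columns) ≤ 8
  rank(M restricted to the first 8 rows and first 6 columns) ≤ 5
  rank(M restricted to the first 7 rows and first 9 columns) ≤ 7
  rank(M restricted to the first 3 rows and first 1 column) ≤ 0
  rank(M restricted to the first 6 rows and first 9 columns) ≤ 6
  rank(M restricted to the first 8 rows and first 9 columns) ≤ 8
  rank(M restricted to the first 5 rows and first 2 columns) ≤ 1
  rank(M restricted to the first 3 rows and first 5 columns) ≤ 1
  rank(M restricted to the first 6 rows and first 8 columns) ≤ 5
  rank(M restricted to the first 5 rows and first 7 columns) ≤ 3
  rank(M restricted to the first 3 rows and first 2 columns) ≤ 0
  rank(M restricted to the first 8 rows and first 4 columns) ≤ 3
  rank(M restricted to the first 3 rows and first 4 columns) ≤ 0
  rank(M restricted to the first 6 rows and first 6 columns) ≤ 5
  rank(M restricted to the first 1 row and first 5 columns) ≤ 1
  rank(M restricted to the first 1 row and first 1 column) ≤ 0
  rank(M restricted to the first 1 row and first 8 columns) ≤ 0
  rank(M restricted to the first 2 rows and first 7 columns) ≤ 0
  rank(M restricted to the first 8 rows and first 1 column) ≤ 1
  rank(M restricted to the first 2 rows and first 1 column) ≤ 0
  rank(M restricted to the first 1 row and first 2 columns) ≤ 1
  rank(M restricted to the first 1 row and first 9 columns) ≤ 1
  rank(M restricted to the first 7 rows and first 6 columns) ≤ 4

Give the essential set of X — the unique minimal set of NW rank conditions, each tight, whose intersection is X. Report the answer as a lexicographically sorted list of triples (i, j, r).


The tightest implied rank at each (i,j), from the 24 conditions:

  i=1: 0 | 0 | 0 | 0 | 0 | 0 | 0 | 0 | 1
  i=2: 0 | 0 | 0 | 0 | 0 | 0 | 0 | 1 | 2
  i=3: 0 | 0 | 0 | 0 | 1 | 1 | 1 | 2 | 3
  i=4: 1 | 1 | 1 | 1 | 2 | 2 | 2 | 3 | 4
  i=5: 1 | 1 | 2 | 2 | 3 | 3 | 3 | 4 | 5
  i=6: 1 | 2 | 3 | 3 | 4 | 4 | 4 | 5 | 6
  i=7: 1 | 2 | 3 | 3 | 4 | 4 | 5 | 6 | 7
  i=8: 1 | 2 | 3 | 3 | 4 | 5 | 6 | 7 | 8
  i=9: 1 | 2 | 3 | 4 | 5 | 6 | 7 | 8 | 9

hence w(1..9) = (9, 8, 5, 1, 3, 2, 7, 6, 4).

D(w) has 23 cells with 6 SE-corners; essential set:

[(1, 8, 0), (2, 7, 0), (3, 4, 0), (5, 2, 1), (7, 6, 4), (8, 4, 3)]


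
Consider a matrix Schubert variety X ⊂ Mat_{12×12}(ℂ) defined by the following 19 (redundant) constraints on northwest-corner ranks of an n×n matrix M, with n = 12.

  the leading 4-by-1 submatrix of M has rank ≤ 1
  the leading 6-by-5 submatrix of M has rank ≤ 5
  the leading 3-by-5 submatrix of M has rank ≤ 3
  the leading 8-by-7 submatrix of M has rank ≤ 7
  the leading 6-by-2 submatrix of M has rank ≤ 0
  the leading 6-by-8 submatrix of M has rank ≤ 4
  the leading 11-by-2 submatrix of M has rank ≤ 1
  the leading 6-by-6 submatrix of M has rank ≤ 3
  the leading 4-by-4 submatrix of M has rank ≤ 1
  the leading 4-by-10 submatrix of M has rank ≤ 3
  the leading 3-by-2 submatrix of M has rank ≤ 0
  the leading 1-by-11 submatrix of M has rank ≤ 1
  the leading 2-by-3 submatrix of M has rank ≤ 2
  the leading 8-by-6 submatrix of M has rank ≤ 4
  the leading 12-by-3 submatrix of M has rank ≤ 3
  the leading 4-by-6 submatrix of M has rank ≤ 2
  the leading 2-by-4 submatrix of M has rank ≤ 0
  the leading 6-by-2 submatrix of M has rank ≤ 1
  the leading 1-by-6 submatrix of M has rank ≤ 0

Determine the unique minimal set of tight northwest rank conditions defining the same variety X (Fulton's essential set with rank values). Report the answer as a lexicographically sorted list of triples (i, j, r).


Computing R[i][j] = min implied NW-rank bound (n=12, 19 conditions):

  0  0  0  0  0  0  1  1  1  1  1  1
  0  0  0  0  1  1  2  2  2  2  2  2
  0  0  1  1  2  2  3  3  3  3  3  3
  0  0  1  1  2  2  3  3  3  3  4  4
  0  0  1  2  3  3  4  4  4  4  5  5
  0  0  1  2  3  3  4  4  5  5  6  6
  1  1  2  3  4  4  5  5  6  6  7  7
  1  1  2  3  4  4  5  6  7  7  8  8
  1  1  2  3  4  5  6  7  8  8  9  9
  1  1  2  3  4  5  6  7  8  9  10  10
  1  1  2  3  4  5  6  7  8  9  10  11
  1  2  3  4  5  6  7  8  9  10  11  12

giving w = (7, 5, 3, 11, 4, 9, 1, 8, 6, 10, 12, 2) via Δ²R.

ℓ(w)=30; the 10 essential cells (i,j,r):

[(1, 6, 0), (2, 4, 0), (4, 4, 1), (4, 6, 2), (4, 10, 3), (6, 2, 0), (6, 6, 3), (6, 8, 4), (8, 6, 4), (11, 2, 1)]


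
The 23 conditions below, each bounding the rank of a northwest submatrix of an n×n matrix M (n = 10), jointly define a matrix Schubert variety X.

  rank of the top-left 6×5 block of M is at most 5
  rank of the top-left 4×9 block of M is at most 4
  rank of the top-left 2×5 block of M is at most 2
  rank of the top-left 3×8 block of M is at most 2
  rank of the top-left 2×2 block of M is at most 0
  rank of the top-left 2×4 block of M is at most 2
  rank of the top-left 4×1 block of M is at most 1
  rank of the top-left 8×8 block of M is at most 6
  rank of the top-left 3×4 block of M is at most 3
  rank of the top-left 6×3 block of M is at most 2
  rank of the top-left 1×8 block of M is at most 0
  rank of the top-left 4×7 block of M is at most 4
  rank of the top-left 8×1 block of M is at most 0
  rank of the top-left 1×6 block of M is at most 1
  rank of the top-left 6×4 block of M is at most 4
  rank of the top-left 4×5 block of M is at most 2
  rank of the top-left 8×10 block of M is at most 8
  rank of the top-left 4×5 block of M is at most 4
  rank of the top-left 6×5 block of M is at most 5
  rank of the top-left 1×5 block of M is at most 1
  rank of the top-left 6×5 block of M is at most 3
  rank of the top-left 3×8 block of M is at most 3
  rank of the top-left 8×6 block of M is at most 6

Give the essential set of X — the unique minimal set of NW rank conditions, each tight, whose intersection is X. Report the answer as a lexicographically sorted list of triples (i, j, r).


Computing R[i][j] = min implied NW-rank bound (n=10, 23 conditions):

  i=1: 0 | 0 | 0 | 0 | 0 | 0 | 0 | 0 | 1 | 1
  i=2: 0 | 0 | 1 | 1 | 1 | 1 | 1 | 1 | 2 | 2
  i=3: 0 | 1 | 2 | 2 | 2 | 2 | 2 | 2 | 3 | 3
  i=4: 0 | 1 | 2 | 2 | 2 | 3 | 3 | 3 | 4 | 4
  i=5: 0 | 1 | 2 | 3 | 3 | 4 | 4 | 4 | 5 | 5
  i=6: 0 | 1 | 2 | 3 | 3 | 4 | 5 | 5 | 6 | 6
  i=7: 0 | 1 | 2 | 3 | 4 | 5 | 6 | 6 | 7 | 7
  i=8: 0 | 1 | 2 | 3 | 4 | 5 | 6 | 6 | 7 | 8
  i=9: 1 | 2 | 3 | 4 | 5 | 6 | 7 | 7 | 8 | 9
  i=10: 1 | 2 | 3 | 4 | 5 | 6 | 7 | 8 | 9 | 10

the unique w with this rank table is (9, 3, 2, 6, 4, 7, 5, 10, 1, 8).

ℓ(w)=20; the 6 essential cells (i,j,r):

[(1, 8, 0), (2, 2, 0), (4, 5, 2), (6, 5, 3), (8, 1, 0), (8, 8, 6)]


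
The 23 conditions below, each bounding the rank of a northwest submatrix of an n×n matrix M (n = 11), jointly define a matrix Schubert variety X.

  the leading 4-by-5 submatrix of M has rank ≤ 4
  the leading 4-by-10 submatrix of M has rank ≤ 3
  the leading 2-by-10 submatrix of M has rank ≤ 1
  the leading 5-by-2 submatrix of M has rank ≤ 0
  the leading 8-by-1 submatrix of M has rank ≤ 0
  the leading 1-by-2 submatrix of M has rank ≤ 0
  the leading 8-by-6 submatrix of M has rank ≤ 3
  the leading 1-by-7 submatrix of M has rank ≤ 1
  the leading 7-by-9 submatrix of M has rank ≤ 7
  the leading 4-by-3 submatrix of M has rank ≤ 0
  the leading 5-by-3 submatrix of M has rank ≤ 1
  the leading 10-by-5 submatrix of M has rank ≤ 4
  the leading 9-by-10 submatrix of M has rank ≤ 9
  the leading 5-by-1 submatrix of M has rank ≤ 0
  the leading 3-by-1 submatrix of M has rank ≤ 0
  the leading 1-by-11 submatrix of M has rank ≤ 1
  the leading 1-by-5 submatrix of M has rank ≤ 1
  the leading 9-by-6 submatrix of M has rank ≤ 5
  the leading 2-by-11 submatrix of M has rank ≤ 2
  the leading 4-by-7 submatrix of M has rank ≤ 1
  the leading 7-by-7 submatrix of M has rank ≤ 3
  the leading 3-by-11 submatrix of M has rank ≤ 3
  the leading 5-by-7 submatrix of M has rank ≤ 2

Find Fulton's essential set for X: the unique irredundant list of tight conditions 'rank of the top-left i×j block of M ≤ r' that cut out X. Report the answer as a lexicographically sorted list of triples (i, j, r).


Reconstructing r_w from the 23 given conditions:

  row 1: 0 0 0 1 1 1 1 1 1 1 1
  row 2: 0 0 0 1 1 1 1 1 1 1 2
  row 3: 0 0 0 1 1 1 1 2 2 2 3
  row 4: 0 0 0 1 1 1 1 2 3 3 4
  row 5: 0 0 1 2 2 2 2 3 4 4 5
  row 6: 0 1 2 3 3 3 3 4 5 5 6
  row 7: 0 1 2 3 3 3 3 4 5 6 7
  row 8: 0 1 2 3 3 3 4 5 6 7 8
  row 9: 1 2 3 4 4 4 5 6 7 8 9
  row 10: 1 2 3 4 4 5 6 7 8 9 10
  row 11: 1 2 3 4 5 6 7 8 9 10 11

the unique w with this rank table is (4, 11, 8, 9, 3, 2, 10, 7, 1, 6, 5).

|D(w)|=35, |Ess(w)|=8:

[(2, 10, 1), (4, 3, 0), (4, 7, 1), (5, 2, 0), (7, 7, 3), (8, 1, 0), (8, 6, 3), (10, 5, 4)]


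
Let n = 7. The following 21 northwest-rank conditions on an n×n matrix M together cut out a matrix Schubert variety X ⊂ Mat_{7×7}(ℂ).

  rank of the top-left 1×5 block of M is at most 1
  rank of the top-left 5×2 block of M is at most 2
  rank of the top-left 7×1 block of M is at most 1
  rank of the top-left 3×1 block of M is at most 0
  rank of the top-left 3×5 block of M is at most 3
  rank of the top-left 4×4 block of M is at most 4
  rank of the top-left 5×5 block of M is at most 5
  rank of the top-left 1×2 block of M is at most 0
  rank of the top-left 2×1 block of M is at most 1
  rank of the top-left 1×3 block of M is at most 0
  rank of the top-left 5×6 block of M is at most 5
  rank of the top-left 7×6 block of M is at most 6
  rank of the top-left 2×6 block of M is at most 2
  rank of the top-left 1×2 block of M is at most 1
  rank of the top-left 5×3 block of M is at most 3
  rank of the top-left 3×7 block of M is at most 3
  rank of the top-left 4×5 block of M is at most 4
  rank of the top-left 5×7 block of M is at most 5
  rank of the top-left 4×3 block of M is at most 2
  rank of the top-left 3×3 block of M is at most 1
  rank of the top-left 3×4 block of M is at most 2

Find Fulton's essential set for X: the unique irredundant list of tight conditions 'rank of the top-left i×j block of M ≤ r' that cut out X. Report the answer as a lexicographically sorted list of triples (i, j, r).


The tightest implied rank at each (i,j), from the 21 conditions:

  i=1: 0 | 0 | 0 | 1 | 1 | 1 | 1
  i=2: 0 | 1 | 1 | 2 | 2 | 2 | 2
  i=3: 0 | 1 | 1 | 2 | 3 | 3 | 3
  i=4: 1 | 2 | 2 | 3 | 4 | 4 | 4
  i=5: 1 | 2 | 3 | 4 | 5 | 5 | 5
  i=6: 1 | 2 | 3 | 4 | 5 | 6 | 6
  i=7: 1 | 2 | 3 | 4 | 5 | 6 | 7

so w = (4, 2, 5, 1, 3, 6, 7).

Fulton essential set (3 of the 6 Rothe cells):

[(1, 3, 0), (3, 1, 0), (3, 3, 1)]


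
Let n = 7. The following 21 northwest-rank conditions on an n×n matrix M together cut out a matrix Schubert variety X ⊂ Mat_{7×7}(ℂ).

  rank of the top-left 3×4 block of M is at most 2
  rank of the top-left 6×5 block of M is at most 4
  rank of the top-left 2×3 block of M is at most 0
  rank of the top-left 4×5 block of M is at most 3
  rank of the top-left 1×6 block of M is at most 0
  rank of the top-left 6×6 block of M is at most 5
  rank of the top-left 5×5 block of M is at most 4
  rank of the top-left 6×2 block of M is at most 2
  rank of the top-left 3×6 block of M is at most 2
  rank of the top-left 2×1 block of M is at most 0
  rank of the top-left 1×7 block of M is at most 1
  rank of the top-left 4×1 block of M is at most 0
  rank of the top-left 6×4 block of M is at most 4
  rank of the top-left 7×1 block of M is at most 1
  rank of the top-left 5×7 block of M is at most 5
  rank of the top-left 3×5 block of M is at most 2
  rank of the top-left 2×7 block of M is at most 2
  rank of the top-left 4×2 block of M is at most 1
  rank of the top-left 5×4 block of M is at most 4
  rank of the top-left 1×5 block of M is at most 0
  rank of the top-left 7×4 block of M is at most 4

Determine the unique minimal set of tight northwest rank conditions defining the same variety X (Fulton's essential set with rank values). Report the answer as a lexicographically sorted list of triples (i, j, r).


Propagating the 21 rank bounds to every northwest block:

  i=1: 0, 0, 0, 0, 0, 0, 1
  i=2: 0, 0, 0, 1, 1, 1, 2
  i=3: 0, 1, 1, 2, 2, 2, 3
  i=4: 0, 1, 2, 3, 3, 3, 4
  i=5: 1, 2, 3, 4, 4, 4, 5
  i=6: 1, 2, 3, 4, 4, 5, 6
  i=7: 1, 2, 3, 4, 5, 6, 7

so w = (7, 4, 2, 3, 1, 6, 5).

Rothe diagram D(w) (12 cells), 4 SE-corners (essential conditions):

[(1, 6, 0), (2, 3, 0), (4, 1, 0), (6, 5, 4)]


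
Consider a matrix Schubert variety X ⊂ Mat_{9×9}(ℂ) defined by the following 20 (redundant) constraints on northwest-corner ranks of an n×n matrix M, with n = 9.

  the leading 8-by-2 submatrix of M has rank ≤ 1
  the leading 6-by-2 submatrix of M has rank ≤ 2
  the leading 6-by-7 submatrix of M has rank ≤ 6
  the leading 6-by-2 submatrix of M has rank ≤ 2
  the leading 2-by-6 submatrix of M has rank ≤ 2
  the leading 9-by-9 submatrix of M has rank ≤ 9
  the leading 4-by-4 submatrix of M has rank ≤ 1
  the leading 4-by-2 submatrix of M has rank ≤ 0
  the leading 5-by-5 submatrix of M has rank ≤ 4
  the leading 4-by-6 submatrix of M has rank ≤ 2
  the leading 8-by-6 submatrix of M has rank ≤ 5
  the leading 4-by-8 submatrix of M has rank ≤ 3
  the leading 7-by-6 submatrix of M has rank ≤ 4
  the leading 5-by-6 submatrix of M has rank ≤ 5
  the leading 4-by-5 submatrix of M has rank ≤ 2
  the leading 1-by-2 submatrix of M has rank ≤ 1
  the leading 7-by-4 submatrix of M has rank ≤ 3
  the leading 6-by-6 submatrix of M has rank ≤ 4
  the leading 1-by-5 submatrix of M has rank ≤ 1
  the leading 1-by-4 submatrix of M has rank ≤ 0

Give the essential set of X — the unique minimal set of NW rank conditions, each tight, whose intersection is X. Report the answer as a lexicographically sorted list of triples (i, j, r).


Reconstructing r_w from the 20 given conditions:

  row 1: 0 | 0 | 0 | 0 | 1 | 1 | 1 | 1 | 1
  row 2: 0 | 0 | 1 | 1 | 2 | 2 | 2 | 2 | 2
  row 3: 0 | 0 | 1 | 1 | 2 | 2 | 3 | 3 | 3
  row 4: 0 | 0 | 1 | 1 | 2 | 2 | 3 | 3 | 4
  row 5: 1 | 1 | 2 | 2 | 3 | 3 | 4 | 4 | 5
  row 6: 1 | 1 | 2 | 3 | 4 | 4 | 5 | 5 | 6
  row 7: 1 | 1 | 2 | 3 | 4 | 4 | 5 | 6 | 7
  row 8: 1 | 1 | 2 | 3 | 4 | 5 | 6 | 7 | 8
  row 9: 1 | 2 | 3 | 4 | 5 | 6 | 7 | 8 | 9

second differences of R give the permutation w = (5, 3, 7, 9, 1, 4, 8, 6, 2).

|D(w)|=19, |Ess(w)|=7:

[(1, 4, 0), (4, 2, 0), (4, 4, 1), (4, 6, 2), (4, 8, 3), (7, 6, 4), (8, 2, 1)]


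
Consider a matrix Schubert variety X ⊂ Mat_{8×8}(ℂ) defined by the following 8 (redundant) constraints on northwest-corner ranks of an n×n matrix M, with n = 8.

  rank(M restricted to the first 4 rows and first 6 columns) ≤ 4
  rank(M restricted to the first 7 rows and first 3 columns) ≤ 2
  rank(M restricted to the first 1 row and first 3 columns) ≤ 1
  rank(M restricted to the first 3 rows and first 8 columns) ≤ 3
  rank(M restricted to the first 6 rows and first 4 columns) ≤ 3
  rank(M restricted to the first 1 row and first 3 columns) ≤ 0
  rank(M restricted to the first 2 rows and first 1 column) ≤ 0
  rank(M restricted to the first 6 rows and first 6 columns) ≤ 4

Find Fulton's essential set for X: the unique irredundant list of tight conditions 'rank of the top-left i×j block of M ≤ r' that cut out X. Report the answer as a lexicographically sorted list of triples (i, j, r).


The tightest implied rank at each (i,j), from the 8 conditions:

  0  0  0  1  1  1  1  1
  0  1  1  2  2  2  2  2
  1  2  2  3  3  3  3  3
  1  2  2  3  4  4  4  4
  1  2  2  3  4  4  5  5
  1  2  2  3  4  4  5  6
  1  2  2  3  4  5  6  7
  1  2  3  4  5  6  7  8

reading off 1-entries of Δ²R: w = (4, 2, 1, 5, 7, 8, 6, 3).

Rothe diagram D(w) (10 cells), 4 SE-corners (essential conditions):

[(1, 3, 0), (2, 1, 0), (6, 6, 4), (7, 3, 2)]


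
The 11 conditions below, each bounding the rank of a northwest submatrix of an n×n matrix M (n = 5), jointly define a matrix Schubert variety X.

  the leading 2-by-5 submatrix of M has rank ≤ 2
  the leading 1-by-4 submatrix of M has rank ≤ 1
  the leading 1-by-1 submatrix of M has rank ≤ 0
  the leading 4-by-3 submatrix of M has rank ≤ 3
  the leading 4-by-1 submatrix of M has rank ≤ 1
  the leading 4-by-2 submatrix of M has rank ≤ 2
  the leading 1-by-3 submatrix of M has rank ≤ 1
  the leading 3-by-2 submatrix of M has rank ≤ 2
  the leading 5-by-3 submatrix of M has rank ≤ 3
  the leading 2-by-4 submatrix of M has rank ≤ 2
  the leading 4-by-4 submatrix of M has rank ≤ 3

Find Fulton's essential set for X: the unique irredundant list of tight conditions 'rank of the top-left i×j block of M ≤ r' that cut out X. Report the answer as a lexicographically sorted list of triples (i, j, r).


Computing R[i][j] = min implied NW-rank bound (n=5, 11 conditions):

  i=1: 0 1 1 1 1
  i=2: 1 2 2 2 2
  i=3: 1 2 3 3 3
  i=4: 1 2 3 3 4
  i=5: 1 2 3 4 5

giving w = (2, 1, 3, 5, 4) via Δ²R.

Rothe diagram D(w) (2 cells), 2 SE-corners (essential conditions):

[(1, 1, 0), (4, 4, 3)]


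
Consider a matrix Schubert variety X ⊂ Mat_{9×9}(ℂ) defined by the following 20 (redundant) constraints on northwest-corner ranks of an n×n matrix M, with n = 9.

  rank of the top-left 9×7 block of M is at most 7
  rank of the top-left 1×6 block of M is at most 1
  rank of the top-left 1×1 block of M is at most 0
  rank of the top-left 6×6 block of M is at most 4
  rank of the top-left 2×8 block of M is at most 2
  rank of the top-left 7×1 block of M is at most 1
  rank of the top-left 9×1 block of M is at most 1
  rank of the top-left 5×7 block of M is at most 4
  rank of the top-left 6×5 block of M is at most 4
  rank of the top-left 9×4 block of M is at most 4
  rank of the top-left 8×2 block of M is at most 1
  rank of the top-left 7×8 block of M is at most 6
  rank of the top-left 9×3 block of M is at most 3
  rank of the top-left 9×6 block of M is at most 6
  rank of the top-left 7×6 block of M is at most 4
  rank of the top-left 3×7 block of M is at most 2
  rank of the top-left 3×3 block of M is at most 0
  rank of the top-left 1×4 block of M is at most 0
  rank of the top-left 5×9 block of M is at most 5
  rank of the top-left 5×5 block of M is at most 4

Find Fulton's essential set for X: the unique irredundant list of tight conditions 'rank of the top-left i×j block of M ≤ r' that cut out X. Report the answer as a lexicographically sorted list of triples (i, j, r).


The tightest implied rank at each (i,j), from the 20 conditions:

  0, 0, 0, 0, 1, 1, 1, 1, 1
  0, 0, 0, 1, 2, 2, 2, 2, 2
  0, 0, 0, 1, 2, 2, 2, 3, 3
  1, 1, 1, 2, 3, 3, 3, 4, 4
  1, 1, 2, 3, 4, 4, 4, 5, 5
  1, 1, 2, 3, 4, 4, 5, 6, 6
  1, 1, 2, 3, 4, 4, 5, 6, 7
  1, 1, 2, 3, 4, 5, 6, 7, 8
  1, 2, 3, 4, 5, 6, 7, 8, 9

the unique w with this rank table is (5, 4, 8, 1, 3, 7, 9, 6, 2).

Rothe diagram D(w) (18 cells), 5 SE-corners (essential conditions):

[(1, 4, 0), (3, 3, 0), (3, 7, 2), (7, 6, 4), (8, 2, 1)]


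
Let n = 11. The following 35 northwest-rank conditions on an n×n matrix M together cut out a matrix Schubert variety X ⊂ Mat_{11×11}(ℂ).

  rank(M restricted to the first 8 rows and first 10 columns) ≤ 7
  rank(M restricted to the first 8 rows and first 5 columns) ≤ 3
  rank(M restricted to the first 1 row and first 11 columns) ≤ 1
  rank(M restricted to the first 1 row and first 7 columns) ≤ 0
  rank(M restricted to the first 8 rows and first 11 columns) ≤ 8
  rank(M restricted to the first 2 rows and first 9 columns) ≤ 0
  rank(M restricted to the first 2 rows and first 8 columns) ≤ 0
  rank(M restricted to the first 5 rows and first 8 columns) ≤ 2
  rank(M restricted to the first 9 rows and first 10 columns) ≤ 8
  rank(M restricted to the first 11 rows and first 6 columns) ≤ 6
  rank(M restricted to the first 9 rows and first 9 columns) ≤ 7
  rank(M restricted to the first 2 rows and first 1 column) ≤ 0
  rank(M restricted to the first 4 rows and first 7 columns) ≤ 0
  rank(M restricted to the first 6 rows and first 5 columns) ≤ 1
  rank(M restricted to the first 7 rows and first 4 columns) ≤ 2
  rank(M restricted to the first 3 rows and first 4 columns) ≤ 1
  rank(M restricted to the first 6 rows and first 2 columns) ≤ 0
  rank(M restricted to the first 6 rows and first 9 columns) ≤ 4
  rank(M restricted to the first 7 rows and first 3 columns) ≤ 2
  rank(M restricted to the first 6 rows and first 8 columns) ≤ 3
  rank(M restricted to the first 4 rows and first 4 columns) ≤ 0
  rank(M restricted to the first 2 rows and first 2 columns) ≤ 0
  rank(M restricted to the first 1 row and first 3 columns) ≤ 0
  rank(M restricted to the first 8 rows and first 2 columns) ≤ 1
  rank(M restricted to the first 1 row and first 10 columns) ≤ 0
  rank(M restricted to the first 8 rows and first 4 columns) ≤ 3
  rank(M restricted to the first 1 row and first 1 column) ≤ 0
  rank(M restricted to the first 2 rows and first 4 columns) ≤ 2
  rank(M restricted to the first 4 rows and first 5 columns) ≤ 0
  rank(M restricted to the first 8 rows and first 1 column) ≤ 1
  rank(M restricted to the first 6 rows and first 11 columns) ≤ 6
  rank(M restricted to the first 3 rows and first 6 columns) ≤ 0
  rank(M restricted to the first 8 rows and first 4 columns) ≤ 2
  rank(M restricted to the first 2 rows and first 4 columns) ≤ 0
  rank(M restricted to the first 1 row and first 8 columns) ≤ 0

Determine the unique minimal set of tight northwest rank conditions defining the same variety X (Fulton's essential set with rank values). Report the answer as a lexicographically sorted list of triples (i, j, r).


Reconstructing r_w from the 35 given conditions:

  0, 0, 0, 0, 0, 0, 0, 0, 0, 0, 1
  0, 0, 0, 0, 0, 0, 0, 0, 0, 1, 2
  0, 0, 0, 0, 0, 0, 0, 1, 1, 2, 3
  0, 0, 0, 0, 0, 0, 0, 1, 2, 3, 4
  0, 0, 1, 1, 1, 1, 1, 2, 3, 4, 5
  0, 0, 1, 1, 1, 2, 2, 3, 4, 5, 6
  1, 1, 2, 2, 2, 3, 3, 4, 5, 6, 7
  1, 1, 2, 2, 3, 4, 4, 5, 6, 7, 8
  1, 2, 3, 3, 4, 5, 5, 6, 7, 8, 9
  1, 2, 3, 4, 5, 6, 6, 7, 8, 9, 10
  1, 2, 3, 4, 5, 6, 7, 8, 9, 10, 11

reading off 1-entries of Δ²R: w = (11, 10, 8, 9, 3, 6, 1, 5, 2, 4, 7).

Rothe diagram D(w) (41 cells), 7 SE-corners (essential conditions):

[(1, 10, 0), (2, 9, 0), (4, 7, 0), (6, 2, 0), (6, 5, 1), (8, 2, 1), (8, 4, 2)]


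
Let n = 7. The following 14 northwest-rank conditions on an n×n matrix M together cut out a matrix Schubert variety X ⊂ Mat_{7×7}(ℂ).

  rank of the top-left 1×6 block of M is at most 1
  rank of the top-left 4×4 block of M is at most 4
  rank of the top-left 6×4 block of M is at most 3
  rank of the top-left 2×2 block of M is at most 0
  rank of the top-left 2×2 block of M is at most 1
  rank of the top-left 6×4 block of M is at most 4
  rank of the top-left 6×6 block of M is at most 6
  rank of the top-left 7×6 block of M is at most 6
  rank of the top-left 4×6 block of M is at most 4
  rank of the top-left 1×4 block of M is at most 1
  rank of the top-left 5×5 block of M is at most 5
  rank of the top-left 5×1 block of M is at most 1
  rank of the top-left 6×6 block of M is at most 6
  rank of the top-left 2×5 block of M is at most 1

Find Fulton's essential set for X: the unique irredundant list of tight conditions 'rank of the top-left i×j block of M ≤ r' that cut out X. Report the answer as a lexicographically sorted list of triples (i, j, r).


The tightest implied rank at each (i,j), from the 14 conditions:

  i=1: 0, 0, 1, 1, 1, 1, 1
  i=2: 0, 0, 1, 1, 1, 2, 2
  i=3: 1, 1, 2, 2, 2, 3, 3
  i=4: 1, 2, 3, 3, 3, 4, 4
  i=5: 1, 2, 3, 3, 4, 5, 5
  i=6: 1, 2, 3, 3, 4, 5, 6
  i=7: 1, 2, 3, 4, 5, 6, 7

so w = (3, 6, 1, 2, 5, 7, 4).

Fulton essential set (3 of the 8 Rothe cells):

[(2, 2, 0), (2, 5, 1), (6, 4, 3)]


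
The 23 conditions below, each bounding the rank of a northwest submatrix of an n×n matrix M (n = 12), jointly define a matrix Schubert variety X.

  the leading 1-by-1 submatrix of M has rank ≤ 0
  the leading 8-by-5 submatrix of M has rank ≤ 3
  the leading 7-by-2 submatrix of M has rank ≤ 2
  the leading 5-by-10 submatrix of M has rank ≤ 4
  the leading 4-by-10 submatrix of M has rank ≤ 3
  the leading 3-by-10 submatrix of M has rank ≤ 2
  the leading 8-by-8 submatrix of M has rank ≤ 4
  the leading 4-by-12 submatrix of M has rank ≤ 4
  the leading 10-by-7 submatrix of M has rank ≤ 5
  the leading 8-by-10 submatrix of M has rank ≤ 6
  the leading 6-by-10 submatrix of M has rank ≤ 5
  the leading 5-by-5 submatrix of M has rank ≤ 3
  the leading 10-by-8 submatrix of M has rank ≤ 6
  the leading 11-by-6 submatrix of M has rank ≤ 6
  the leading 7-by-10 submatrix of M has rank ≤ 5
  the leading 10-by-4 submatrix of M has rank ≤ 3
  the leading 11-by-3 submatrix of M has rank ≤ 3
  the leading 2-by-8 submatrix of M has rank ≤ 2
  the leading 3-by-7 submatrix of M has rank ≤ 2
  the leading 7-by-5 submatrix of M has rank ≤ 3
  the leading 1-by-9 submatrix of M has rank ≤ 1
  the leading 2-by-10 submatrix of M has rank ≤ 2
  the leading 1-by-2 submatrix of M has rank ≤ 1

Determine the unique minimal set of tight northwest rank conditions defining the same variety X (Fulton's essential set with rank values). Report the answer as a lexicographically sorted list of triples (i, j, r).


The tightest implied rank at each (i,j), from the 23 conditions:

  row 1: 0, 1, 1, 1, 1, 1, 1, 1, 1, 1, 1, 1
  row 2: 1, 2, 2, 2, 2, 2, 2, 2, 2, 2, 2, 2
  row 3: 1, 2, 2, 2, 2, 2, 2, 2, 2, 2, 3, 3
  row 4: 1, 2, 3, 3, 3, 3, 3, 3, 3, 3, 4, 4
  row 5: 1, 2, 3, 3, 3, 4, 4, 4, 4, 4, 5, 5
  row 6: 1, 2, 3, 3, 3, 4, 4, 4, 5, 5, 6, 6
  row 7: 1, 2, 3, 3, 3, 4, 4, 4, 5, 5, 6, 7
  row 8: 1, 2, 3, 3, 3, 4, 4, 4, 5, 6, 7, 8
  row 9: 1, 2, 3, 3, 4, 5, 5, 5, 6, 7, 8, 9
  row 10: 1, 2, 3, 3, 4, 5, 5, 6, 7, 8, 9, 10
  row 11: 1, 2, 3, 4, 5, 6, 6, 7, 8, 9, 10, 11
  row 12: 1, 2, 3, 4, 5, 6, 7, 8, 9, 10, 11, 12

second differences of R give the permutation w = (2, 1, 11, 3, 6, 9, 12, 10, 5, 8, 4, 7).

Rothe diagram D(w) (27 cells), 7 SE-corners (essential conditions):

[(1, 1, 0), (3, 10, 2), (7, 10, 5), (8, 5, 3), (8, 8, 4), (10, 4, 3), (10, 7, 5)]


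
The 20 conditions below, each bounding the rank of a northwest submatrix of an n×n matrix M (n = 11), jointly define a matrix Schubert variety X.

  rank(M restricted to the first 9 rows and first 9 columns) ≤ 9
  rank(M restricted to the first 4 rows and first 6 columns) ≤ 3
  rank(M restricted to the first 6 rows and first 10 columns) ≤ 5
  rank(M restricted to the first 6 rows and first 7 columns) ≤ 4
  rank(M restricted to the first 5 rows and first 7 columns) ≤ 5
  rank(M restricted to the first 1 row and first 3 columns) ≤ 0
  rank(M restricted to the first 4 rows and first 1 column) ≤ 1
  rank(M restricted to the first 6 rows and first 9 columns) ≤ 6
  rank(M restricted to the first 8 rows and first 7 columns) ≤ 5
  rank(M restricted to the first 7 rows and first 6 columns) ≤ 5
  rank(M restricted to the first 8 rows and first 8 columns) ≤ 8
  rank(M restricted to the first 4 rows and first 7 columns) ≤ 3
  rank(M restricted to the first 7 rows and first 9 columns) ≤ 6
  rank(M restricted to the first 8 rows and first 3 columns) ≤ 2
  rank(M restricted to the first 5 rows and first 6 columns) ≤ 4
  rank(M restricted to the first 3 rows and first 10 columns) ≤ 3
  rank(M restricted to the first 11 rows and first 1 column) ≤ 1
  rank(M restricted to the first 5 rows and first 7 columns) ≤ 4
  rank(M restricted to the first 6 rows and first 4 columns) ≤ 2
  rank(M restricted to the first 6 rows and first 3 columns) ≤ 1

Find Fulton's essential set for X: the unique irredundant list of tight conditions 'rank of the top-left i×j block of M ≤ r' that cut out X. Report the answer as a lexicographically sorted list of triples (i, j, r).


Computing R[i][j] = min implied NW-rank bound (n=11, 20 conditions):

  row 1: 0  0  0  1  1  1  1  1  1  1  1
  row 2: 1  1  1  2  2  2  2  2  2  2  2
  row 3: 1  1  1  2  3  3  3  3  3  3  3
  row 4: 1  1  1  2  3  3  3  4  4  4  4
  row 5: 1  1  1  2  3  4  4  5  5  5  5
  row 6: 1  1  1  2  3  4  4  5  5  5  6
  row 7: 1  2  2  3  4  5  5  6  6  6  7
  row 8: 1  2  2  3  4  5  5  6  7  7  8
  row 9: 1  2  3  4  5  6  6  7  8  8  9
  row 10: 1  2  3  4  5  6  7  8  9  9  10
  row 11: 1  2  3  4  5  6  7  8  9  10  11

so w = (4, 1, 5, 8, 6, 11, 2, 9, 3, 7, 10).

Fulton essential set (7 of the 18 Rothe cells):

[(1, 3, 0), (4, 7, 3), (6, 3, 1), (6, 7, 4), (6, 10, 5), (8, 3, 2), (8, 7, 5)]


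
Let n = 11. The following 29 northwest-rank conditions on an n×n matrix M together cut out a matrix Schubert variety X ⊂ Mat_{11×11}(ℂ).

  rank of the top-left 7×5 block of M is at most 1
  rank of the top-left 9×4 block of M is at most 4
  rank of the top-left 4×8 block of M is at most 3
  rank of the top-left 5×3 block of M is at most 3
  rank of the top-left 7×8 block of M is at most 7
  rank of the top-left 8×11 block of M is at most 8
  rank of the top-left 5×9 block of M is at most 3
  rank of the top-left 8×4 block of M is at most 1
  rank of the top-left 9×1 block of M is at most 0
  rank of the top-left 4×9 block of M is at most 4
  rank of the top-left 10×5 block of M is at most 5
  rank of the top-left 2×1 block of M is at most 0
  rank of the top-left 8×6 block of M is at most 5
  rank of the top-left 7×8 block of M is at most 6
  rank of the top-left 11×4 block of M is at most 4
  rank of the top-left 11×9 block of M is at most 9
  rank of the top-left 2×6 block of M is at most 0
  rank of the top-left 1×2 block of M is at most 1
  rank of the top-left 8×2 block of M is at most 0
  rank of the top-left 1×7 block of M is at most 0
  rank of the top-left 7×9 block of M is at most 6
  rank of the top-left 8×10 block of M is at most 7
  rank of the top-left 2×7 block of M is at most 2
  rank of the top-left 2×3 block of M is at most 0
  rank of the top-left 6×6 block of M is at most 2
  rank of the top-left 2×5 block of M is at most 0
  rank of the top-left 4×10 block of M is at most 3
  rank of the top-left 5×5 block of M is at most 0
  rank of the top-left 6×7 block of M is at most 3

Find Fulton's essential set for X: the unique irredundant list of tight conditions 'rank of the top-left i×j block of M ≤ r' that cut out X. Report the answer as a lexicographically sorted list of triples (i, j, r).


Reconstructing r_w from the 29 given conditions:

  i=1: 0, 0, 0, 0, 0, 0, 0, 1, 1, 1, 1
  i=2: 0, 0, 0, 0, 0, 0, 1, 2, 2, 2, 2
  i=3: 0, 0, 0, 0, 0, 1, 2, 3, 3, 3, 3
  i=4: 0, 0, 0, 0, 0, 1, 2, 3, 3, 3, 4
  i=5: 0, 0, 0, 0, 0, 1, 2, 3, 3, 4, 5
  i=6: 0, 0, 1, 1, 1, 2, 3, 4, 4, 5, 6
  i=7: 0, 0, 1, 1, 1, 2, 3, 4, 5, 6, 7
  i=8: 0, 0, 1, 1, 2, 3, 4, 5, 6, 7, 8
  i=9: 0, 1, 2, 2, 3, 4, 5, 6, 7, 8, 9
  i=10: 1, 2, 3, 3, 4, 5, 6, 7, 8, 9, 10
  i=11: 1, 2, 3, 4, 5, 6, 7, 8, 9, 10, 11

so w = (8, 7, 6, 11, 10, 3, 9, 5, 2, 1, 4).

D(w) has 41 cells with 9 SE-corners; essential set:

[(1, 7, 0), (2, 6, 0), (4, 10, 3), (5, 5, 0), (5, 9, 3), (7, 5, 1), (8, 2, 0), (8, 4, 1), (9, 1, 0)]


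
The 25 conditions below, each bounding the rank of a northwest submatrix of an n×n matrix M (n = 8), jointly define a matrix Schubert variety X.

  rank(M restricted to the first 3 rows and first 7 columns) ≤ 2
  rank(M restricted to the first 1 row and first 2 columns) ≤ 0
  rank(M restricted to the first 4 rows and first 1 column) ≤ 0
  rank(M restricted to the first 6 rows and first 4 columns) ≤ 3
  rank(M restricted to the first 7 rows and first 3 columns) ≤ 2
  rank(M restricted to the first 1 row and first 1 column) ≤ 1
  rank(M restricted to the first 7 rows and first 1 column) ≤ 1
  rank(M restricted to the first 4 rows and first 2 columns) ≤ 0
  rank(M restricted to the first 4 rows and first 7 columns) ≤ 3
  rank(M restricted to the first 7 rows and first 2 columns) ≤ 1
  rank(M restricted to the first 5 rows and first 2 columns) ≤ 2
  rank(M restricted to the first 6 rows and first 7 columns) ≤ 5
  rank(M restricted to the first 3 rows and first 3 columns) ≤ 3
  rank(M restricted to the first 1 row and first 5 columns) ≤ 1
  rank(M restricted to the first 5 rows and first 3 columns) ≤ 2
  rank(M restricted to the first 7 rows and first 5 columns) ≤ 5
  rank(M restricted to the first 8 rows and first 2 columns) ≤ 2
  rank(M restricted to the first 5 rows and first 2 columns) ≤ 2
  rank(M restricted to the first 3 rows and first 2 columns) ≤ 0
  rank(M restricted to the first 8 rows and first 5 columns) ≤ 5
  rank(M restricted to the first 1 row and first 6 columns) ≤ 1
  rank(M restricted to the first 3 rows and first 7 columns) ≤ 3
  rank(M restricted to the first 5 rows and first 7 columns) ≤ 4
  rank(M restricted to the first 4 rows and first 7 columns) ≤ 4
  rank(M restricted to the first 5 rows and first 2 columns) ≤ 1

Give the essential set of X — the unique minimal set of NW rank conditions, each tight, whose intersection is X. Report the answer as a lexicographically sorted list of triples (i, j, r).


Recovering R(i,j) via the rank-extension bound from the 25 conditions:

  i=1: 0, 0, 1, 1, 1, 1, 1, 1
  i=2: 0, 0, 1, 2, 2, 2, 2, 2
  i=3: 0, 0, 1, 2, 2, 2, 2, 3
  i=4: 0, 0, 1, 2, 3, 3, 3, 4
  i=5: 1, 1, 2, 3, 4, 4, 4, 5
  i=6: 1, 1, 2, 3, 4, 5, 5, 6
  i=7: 1, 1, 2, 3, 4, 5, 6, 7
  i=8: 1, 2, 3, 4, 5, 6, 7, 8

second differences of R give the permutation w = (3, 4, 8, 5, 1, 6, 7, 2).

ℓ(w)=13; the 3 essential cells (i,j,r):

[(3, 7, 2), (4, 2, 0), (7, 2, 1)]
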